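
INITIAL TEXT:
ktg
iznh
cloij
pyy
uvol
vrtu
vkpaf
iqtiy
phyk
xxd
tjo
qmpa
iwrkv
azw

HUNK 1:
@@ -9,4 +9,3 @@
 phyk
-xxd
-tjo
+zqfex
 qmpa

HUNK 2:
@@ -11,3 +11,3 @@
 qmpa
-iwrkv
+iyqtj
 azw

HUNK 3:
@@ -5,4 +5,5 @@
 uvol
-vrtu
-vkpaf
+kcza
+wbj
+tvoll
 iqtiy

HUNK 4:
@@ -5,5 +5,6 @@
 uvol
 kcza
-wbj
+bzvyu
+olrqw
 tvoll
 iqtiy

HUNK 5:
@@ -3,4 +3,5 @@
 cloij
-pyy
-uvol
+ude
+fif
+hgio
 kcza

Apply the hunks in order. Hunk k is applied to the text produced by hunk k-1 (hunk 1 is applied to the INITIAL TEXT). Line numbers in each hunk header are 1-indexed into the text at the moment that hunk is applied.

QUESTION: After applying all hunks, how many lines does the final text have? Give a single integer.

Hunk 1: at line 9 remove [xxd,tjo] add [zqfex] -> 13 lines: ktg iznh cloij pyy uvol vrtu vkpaf iqtiy phyk zqfex qmpa iwrkv azw
Hunk 2: at line 11 remove [iwrkv] add [iyqtj] -> 13 lines: ktg iznh cloij pyy uvol vrtu vkpaf iqtiy phyk zqfex qmpa iyqtj azw
Hunk 3: at line 5 remove [vrtu,vkpaf] add [kcza,wbj,tvoll] -> 14 lines: ktg iznh cloij pyy uvol kcza wbj tvoll iqtiy phyk zqfex qmpa iyqtj azw
Hunk 4: at line 5 remove [wbj] add [bzvyu,olrqw] -> 15 lines: ktg iznh cloij pyy uvol kcza bzvyu olrqw tvoll iqtiy phyk zqfex qmpa iyqtj azw
Hunk 5: at line 3 remove [pyy,uvol] add [ude,fif,hgio] -> 16 lines: ktg iznh cloij ude fif hgio kcza bzvyu olrqw tvoll iqtiy phyk zqfex qmpa iyqtj azw
Final line count: 16

Answer: 16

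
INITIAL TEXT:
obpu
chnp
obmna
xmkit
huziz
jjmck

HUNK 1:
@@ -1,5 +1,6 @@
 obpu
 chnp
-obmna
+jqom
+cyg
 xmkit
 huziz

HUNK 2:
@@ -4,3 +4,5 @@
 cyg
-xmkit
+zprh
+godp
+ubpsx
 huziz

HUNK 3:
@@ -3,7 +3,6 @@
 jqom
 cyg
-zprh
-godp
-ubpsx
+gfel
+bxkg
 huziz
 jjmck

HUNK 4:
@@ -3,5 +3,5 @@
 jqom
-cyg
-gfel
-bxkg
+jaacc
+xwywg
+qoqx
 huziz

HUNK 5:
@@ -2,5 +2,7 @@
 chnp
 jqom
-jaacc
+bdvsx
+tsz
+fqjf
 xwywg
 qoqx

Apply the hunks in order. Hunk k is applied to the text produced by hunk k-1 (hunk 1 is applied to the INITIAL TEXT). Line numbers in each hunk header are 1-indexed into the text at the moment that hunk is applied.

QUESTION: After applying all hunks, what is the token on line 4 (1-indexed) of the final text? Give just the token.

Hunk 1: at line 1 remove [obmna] add [jqom,cyg] -> 7 lines: obpu chnp jqom cyg xmkit huziz jjmck
Hunk 2: at line 4 remove [xmkit] add [zprh,godp,ubpsx] -> 9 lines: obpu chnp jqom cyg zprh godp ubpsx huziz jjmck
Hunk 3: at line 3 remove [zprh,godp,ubpsx] add [gfel,bxkg] -> 8 lines: obpu chnp jqom cyg gfel bxkg huziz jjmck
Hunk 4: at line 3 remove [cyg,gfel,bxkg] add [jaacc,xwywg,qoqx] -> 8 lines: obpu chnp jqom jaacc xwywg qoqx huziz jjmck
Hunk 5: at line 2 remove [jaacc] add [bdvsx,tsz,fqjf] -> 10 lines: obpu chnp jqom bdvsx tsz fqjf xwywg qoqx huziz jjmck
Final line 4: bdvsx

Answer: bdvsx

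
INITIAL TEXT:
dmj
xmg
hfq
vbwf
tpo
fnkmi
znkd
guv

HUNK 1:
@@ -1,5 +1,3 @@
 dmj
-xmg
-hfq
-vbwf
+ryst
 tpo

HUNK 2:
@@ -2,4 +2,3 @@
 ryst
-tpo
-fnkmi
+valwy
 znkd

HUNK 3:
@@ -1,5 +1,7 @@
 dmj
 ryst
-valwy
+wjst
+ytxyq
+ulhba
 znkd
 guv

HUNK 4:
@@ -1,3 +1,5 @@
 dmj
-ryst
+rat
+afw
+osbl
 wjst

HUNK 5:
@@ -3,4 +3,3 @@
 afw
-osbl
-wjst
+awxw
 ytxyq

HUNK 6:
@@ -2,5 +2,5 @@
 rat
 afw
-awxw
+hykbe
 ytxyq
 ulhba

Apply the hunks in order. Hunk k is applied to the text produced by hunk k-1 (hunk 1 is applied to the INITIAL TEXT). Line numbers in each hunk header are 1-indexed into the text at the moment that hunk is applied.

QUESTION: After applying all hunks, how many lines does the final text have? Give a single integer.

Hunk 1: at line 1 remove [xmg,hfq,vbwf] add [ryst] -> 6 lines: dmj ryst tpo fnkmi znkd guv
Hunk 2: at line 2 remove [tpo,fnkmi] add [valwy] -> 5 lines: dmj ryst valwy znkd guv
Hunk 3: at line 1 remove [valwy] add [wjst,ytxyq,ulhba] -> 7 lines: dmj ryst wjst ytxyq ulhba znkd guv
Hunk 4: at line 1 remove [ryst] add [rat,afw,osbl] -> 9 lines: dmj rat afw osbl wjst ytxyq ulhba znkd guv
Hunk 5: at line 3 remove [osbl,wjst] add [awxw] -> 8 lines: dmj rat afw awxw ytxyq ulhba znkd guv
Hunk 6: at line 2 remove [awxw] add [hykbe] -> 8 lines: dmj rat afw hykbe ytxyq ulhba znkd guv
Final line count: 8

Answer: 8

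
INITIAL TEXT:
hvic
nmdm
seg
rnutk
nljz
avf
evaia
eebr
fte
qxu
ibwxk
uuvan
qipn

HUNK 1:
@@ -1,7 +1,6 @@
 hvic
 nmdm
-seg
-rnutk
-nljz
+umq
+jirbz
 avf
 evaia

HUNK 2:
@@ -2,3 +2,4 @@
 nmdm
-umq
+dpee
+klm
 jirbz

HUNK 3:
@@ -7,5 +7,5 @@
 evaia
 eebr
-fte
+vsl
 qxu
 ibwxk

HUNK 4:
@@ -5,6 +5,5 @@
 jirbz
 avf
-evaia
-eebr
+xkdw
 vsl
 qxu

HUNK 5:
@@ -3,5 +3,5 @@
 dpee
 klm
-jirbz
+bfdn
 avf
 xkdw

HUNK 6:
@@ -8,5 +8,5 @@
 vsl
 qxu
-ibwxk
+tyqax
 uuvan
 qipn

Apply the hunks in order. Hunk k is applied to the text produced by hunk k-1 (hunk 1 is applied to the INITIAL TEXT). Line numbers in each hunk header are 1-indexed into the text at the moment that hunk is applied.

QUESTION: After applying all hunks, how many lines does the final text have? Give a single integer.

Hunk 1: at line 1 remove [seg,rnutk,nljz] add [umq,jirbz] -> 12 lines: hvic nmdm umq jirbz avf evaia eebr fte qxu ibwxk uuvan qipn
Hunk 2: at line 2 remove [umq] add [dpee,klm] -> 13 lines: hvic nmdm dpee klm jirbz avf evaia eebr fte qxu ibwxk uuvan qipn
Hunk 3: at line 7 remove [fte] add [vsl] -> 13 lines: hvic nmdm dpee klm jirbz avf evaia eebr vsl qxu ibwxk uuvan qipn
Hunk 4: at line 5 remove [evaia,eebr] add [xkdw] -> 12 lines: hvic nmdm dpee klm jirbz avf xkdw vsl qxu ibwxk uuvan qipn
Hunk 5: at line 3 remove [jirbz] add [bfdn] -> 12 lines: hvic nmdm dpee klm bfdn avf xkdw vsl qxu ibwxk uuvan qipn
Hunk 6: at line 8 remove [ibwxk] add [tyqax] -> 12 lines: hvic nmdm dpee klm bfdn avf xkdw vsl qxu tyqax uuvan qipn
Final line count: 12

Answer: 12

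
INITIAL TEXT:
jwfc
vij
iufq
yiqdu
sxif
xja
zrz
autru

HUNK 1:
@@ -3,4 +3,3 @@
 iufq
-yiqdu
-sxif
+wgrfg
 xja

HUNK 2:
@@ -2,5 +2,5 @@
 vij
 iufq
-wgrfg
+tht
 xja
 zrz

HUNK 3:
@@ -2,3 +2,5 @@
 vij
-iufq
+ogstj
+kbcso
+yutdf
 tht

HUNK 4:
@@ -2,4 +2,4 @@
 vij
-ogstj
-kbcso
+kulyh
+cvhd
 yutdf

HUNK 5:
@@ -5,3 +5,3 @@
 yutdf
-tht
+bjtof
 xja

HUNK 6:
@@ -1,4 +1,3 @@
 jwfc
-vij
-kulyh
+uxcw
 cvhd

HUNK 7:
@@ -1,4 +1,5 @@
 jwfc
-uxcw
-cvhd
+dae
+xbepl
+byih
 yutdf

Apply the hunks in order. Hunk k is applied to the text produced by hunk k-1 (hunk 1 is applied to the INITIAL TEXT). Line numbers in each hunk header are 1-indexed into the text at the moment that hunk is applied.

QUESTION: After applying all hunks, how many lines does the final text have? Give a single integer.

Hunk 1: at line 3 remove [yiqdu,sxif] add [wgrfg] -> 7 lines: jwfc vij iufq wgrfg xja zrz autru
Hunk 2: at line 2 remove [wgrfg] add [tht] -> 7 lines: jwfc vij iufq tht xja zrz autru
Hunk 3: at line 2 remove [iufq] add [ogstj,kbcso,yutdf] -> 9 lines: jwfc vij ogstj kbcso yutdf tht xja zrz autru
Hunk 4: at line 2 remove [ogstj,kbcso] add [kulyh,cvhd] -> 9 lines: jwfc vij kulyh cvhd yutdf tht xja zrz autru
Hunk 5: at line 5 remove [tht] add [bjtof] -> 9 lines: jwfc vij kulyh cvhd yutdf bjtof xja zrz autru
Hunk 6: at line 1 remove [vij,kulyh] add [uxcw] -> 8 lines: jwfc uxcw cvhd yutdf bjtof xja zrz autru
Hunk 7: at line 1 remove [uxcw,cvhd] add [dae,xbepl,byih] -> 9 lines: jwfc dae xbepl byih yutdf bjtof xja zrz autru
Final line count: 9

Answer: 9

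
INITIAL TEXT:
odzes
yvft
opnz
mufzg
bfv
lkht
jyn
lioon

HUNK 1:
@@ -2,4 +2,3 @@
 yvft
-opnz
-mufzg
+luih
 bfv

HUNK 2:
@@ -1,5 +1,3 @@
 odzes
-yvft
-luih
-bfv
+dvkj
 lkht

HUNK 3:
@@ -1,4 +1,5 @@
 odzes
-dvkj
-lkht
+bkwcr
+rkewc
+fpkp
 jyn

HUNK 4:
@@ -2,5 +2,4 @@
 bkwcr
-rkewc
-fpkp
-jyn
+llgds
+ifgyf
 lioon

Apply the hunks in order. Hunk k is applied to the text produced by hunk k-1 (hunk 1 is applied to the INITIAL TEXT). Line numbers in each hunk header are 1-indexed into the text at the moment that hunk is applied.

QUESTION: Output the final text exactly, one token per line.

Answer: odzes
bkwcr
llgds
ifgyf
lioon

Derivation:
Hunk 1: at line 2 remove [opnz,mufzg] add [luih] -> 7 lines: odzes yvft luih bfv lkht jyn lioon
Hunk 2: at line 1 remove [yvft,luih,bfv] add [dvkj] -> 5 lines: odzes dvkj lkht jyn lioon
Hunk 3: at line 1 remove [dvkj,lkht] add [bkwcr,rkewc,fpkp] -> 6 lines: odzes bkwcr rkewc fpkp jyn lioon
Hunk 4: at line 2 remove [rkewc,fpkp,jyn] add [llgds,ifgyf] -> 5 lines: odzes bkwcr llgds ifgyf lioon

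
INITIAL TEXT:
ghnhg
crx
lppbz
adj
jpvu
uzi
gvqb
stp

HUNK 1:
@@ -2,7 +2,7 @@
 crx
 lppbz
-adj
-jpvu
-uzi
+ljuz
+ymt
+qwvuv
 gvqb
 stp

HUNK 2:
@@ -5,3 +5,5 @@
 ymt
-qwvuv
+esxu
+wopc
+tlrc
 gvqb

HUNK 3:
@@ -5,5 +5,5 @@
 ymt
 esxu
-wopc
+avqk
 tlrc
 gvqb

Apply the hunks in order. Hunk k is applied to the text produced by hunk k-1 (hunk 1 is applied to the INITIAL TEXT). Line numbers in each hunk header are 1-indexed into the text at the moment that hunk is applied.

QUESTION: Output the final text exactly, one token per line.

Hunk 1: at line 2 remove [adj,jpvu,uzi] add [ljuz,ymt,qwvuv] -> 8 lines: ghnhg crx lppbz ljuz ymt qwvuv gvqb stp
Hunk 2: at line 5 remove [qwvuv] add [esxu,wopc,tlrc] -> 10 lines: ghnhg crx lppbz ljuz ymt esxu wopc tlrc gvqb stp
Hunk 3: at line 5 remove [wopc] add [avqk] -> 10 lines: ghnhg crx lppbz ljuz ymt esxu avqk tlrc gvqb stp

Answer: ghnhg
crx
lppbz
ljuz
ymt
esxu
avqk
tlrc
gvqb
stp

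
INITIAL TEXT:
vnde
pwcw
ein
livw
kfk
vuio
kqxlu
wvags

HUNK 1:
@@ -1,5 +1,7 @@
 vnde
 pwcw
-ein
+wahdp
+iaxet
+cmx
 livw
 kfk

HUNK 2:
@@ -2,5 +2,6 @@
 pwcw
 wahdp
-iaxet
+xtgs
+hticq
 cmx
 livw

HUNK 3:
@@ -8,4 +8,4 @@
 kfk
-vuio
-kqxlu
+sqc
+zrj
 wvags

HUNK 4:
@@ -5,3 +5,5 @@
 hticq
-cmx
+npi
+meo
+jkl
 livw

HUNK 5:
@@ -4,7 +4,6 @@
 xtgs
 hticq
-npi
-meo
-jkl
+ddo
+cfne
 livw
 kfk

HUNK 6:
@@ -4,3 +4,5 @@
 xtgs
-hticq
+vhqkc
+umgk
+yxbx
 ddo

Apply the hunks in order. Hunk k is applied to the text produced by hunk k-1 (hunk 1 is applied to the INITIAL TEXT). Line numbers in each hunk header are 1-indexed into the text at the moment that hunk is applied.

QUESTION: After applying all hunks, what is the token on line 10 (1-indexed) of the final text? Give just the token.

Hunk 1: at line 1 remove [ein] add [wahdp,iaxet,cmx] -> 10 lines: vnde pwcw wahdp iaxet cmx livw kfk vuio kqxlu wvags
Hunk 2: at line 2 remove [iaxet] add [xtgs,hticq] -> 11 lines: vnde pwcw wahdp xtgs hticq cmx livw kfk vuio kqxlu wvags
Hunk 3: at line 8 remove [vuio,kqxlu] add [sqc,zrj] -> 11 lines: vnde pwcw wahdp xtgs hticq cmx livw kfk sqc zrj wvags
Hunk 4: at line 5 remove [cmx] add [npi,meo,jkl] -> 13 lines: vnde pwcw wahdp xtgs hticq npi meo jkl livw kfk sqc zrj wvags
Hunk 5: at line 4 remove [npi,meo,jkl] add [ddo,cfne] -> 12 lines: vnde pwcw wahdp xtgs hticq ddo cfne livw kfk sqc zrj wvags
Hunk 6: at line 4 remove [hticq] add [vhqkc,umgk,yxbx] -> 14 lines: vnde pwcw wahdp xtgs vhqkc umgk yxbx ddo cfne livw kfk sqc zrj wvags
Final line 10: livw

Answer: livw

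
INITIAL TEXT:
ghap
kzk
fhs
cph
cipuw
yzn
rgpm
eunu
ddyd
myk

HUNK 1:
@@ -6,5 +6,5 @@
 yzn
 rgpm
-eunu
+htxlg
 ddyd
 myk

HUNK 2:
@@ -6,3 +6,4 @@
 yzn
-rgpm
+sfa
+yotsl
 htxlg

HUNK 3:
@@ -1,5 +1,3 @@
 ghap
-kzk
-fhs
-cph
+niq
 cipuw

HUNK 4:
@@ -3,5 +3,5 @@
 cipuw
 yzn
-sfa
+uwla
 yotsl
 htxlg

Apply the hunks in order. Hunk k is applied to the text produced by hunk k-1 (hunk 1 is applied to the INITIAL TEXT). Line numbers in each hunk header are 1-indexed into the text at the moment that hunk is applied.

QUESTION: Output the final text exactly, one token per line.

Answer: ghap
niq
cipuw
yzn
uwla
yotsl
htxlg
ddyd
myk

Derivation:
Hunk 1: at line 6 remove [eunu] add [htxlg] -> 10 lines: ghap kzk fhs cph cipuw yzn rgpm htxlg ddyd myk
Hunk 2: at line 6 remove [rgpm] add [sfa,yotsl] -> 11 lines: ghap kzk fhs cph cipuw yzn sfa yotsl htxlg ddyd myk
Hunk 3: at line 1 remove [kzk,fhs,cph] add [niq] -> 9 lines: ghap niq cipuw yzn sfa yotsl htxlg ddyd myk
Hunk 4: at line 3 remove [sfa] add [uwla] -> 9 lines: ghap niq cipuw yzn uwla yotsl htxlg ddyd myk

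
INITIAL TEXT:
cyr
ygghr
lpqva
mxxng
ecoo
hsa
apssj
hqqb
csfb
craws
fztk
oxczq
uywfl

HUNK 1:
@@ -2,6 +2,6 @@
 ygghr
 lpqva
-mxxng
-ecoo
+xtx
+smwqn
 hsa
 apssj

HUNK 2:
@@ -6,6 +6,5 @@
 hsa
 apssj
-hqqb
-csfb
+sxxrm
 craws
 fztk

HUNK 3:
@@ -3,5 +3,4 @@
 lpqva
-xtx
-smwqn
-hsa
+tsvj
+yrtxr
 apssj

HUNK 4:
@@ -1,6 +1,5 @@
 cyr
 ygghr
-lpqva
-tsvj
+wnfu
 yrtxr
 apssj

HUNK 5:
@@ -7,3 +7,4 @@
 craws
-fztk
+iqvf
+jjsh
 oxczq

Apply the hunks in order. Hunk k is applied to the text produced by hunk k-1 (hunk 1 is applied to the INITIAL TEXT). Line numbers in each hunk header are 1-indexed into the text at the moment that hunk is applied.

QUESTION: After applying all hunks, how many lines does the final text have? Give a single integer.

Answer: 11

Derivation:
Hunk 1: at line 2 remove [mxxng,ecoo] add [xtx,smwqn] -> 13 lines: cyr ygghr lpqva xtx smwqn hsa apssj hqqb csfb craws fztk oxczq uywfl
Hunk 2: at line 6 remove [hqqb,csfb] add [sxxrm] -> 12 lines: cyr ygghr lpqva xtx smwqn hsa apssj sxxrm craws fztk oxczq uywfl
Hunk 3: at line 3 remove [xtx,smwqn,hsa] add [tsvj,yrtxr] -> 11 lines: cyr ygghr lpqva tsvj yrtxr apssj sxxrm craws fztk oxczq uywfl
Hunk 4: at line 1 remove [lpqva,tsvj] add [wnfu] -> 10 lines: cyr ygghr wnfu yrtxr apssj sxxrm craws fztk oxczq uywfl
Hunk 5: at line 7 remove [fztk] add [iqvf,jjsh] -> 11 lines: cyr ygghr wnfu yrtxr apssj sxxrm craws iqvf jjsh oxczq uywfl
Final line count: 11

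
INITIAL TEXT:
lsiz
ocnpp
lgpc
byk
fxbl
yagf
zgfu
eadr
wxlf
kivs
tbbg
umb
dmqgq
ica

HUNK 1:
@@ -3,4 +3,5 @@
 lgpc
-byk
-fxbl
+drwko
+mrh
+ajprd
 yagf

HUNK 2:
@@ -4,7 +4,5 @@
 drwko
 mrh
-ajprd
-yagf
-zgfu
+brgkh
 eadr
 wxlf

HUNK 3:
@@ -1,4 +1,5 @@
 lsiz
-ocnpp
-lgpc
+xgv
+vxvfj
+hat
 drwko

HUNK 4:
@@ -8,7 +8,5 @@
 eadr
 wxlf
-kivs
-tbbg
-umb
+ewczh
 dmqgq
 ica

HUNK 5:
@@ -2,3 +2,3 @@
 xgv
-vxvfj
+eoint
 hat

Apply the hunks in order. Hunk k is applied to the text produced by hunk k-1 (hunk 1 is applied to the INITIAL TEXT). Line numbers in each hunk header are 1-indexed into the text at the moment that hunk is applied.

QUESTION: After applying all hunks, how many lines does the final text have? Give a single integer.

Hunk 1: at line 3 remove [byk,fxbl] add [drwko,mrh,ajprd] -> 15 lines: lsiz ocnpp lgpc drwko mrh ajprd yagf zgfu eadr wxlf kivs tbbg umb dmqgq ica
Hunk 2: at line 4 remove [ajprd,yagf,zgfu] add [brgkh] -> 13 lines: lsiz ocnpp lgpc drwko mrh brgkh eadr wxlf kivs tbbg umb dmqgq ica
Hunk 3: at line 1 remove [ocnpp,lgpc] add [xgv,vxvfj,hat] -> 14 lines: lsiz xgv vxvfj hat drwko mrh brgkh eadr wxlf kivs tbbg umb dmqgq ica
Hunk 4: at line 8 remove [kivs,tbbg,umb] add [ewczh] -> 12 lines: lsiz xgv vxvfj hat drwko mrh brgkh eadr wxlf ewczh dmqgq ica
Hunk 5: at line 2 remove [vxvfj] add [eoint] -> 12 lines: lsiz xgv eoint hat drwko mrh brgkh eadr wxlf ewczh dmqgq ica
Final line count: 12

Answer: 12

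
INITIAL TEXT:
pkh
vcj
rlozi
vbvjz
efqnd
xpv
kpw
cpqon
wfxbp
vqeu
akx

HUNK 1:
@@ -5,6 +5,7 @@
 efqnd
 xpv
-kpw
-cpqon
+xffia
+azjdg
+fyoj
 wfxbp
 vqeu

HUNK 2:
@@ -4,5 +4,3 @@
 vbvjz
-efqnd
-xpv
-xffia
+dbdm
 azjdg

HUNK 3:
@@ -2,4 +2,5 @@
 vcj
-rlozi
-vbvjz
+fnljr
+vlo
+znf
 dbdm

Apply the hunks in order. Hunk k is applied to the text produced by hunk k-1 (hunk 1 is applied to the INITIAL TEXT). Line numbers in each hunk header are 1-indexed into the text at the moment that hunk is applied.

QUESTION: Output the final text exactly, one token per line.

Hunk 1: at line 5 remove [kpw,cpqon] add [xffia,azjdg,fyoj] -> 12 lines: pkh vcj rlozi vbvjz efqnd xpv xffia azjdg fyoj wfxbp vqeu akx
Hunk 2: at line 4 remove [efqnd,xpv,xffia] add [dbdm] -> 10 lines: pkh vcj rlozi vbvjz dbdm azjdg fyoj wfxbp vqeu akx
Hunk 3: at line 2 remove [rlozi,vbvjz] add [fnljr,vlo,znf] -> 11 lines: pkh vcj fnljr vlo znf dbdm azjdg fyoj wfxbp vqeu akx

Answer: pkh
vcj
fnljr
vlo
znf
dbdm
azjdg
fyoj
wfxbp
vqeu
akx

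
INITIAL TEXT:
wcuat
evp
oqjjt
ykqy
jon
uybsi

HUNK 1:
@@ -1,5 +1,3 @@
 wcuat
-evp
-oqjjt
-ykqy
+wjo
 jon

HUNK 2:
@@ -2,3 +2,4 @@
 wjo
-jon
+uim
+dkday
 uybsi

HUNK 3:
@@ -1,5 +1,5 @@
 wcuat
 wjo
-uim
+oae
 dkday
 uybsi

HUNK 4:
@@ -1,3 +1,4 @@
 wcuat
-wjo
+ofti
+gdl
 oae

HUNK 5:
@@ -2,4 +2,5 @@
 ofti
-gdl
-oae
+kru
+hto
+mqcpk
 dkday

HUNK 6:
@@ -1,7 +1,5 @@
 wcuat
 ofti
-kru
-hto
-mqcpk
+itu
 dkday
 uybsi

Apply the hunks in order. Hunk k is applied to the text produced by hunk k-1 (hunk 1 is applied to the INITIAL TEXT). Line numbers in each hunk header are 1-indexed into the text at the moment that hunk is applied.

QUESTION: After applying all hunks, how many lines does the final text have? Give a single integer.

Answer: 5

Derivation:
Hunk 1: at line 1 remove [evp,oqjjt,ykqy] add [wjo] -> 4 lines: wcuat wjo jon uybsi
Hunk 2: at line 2 remove [jon] add [uim,dkday] -> 5 lines: wcuat wjo uim dkday uybsi
Hunk 3: at line 1 remove [uim] add [oae] -> 5 lines: wcuat wjo oae dkday uybsi
Hunk 4: at line 1 remove [wjo] add [ofti,gdl] -> 6 lines: wcuat ofti gdl oae dkday uybsi
Hunk 5: at line 2 remove [gdl,oae] add [kru,hto,mqcpk] -> 7 lines: wcuat ofti kru hto mqcpk dkday uybsi
Hunk 6: at line 1 remove [kru,hto,mqcpk] add [itu] -> 5 lines: wcuat ofti itu dkday uybsi
Final line count: 5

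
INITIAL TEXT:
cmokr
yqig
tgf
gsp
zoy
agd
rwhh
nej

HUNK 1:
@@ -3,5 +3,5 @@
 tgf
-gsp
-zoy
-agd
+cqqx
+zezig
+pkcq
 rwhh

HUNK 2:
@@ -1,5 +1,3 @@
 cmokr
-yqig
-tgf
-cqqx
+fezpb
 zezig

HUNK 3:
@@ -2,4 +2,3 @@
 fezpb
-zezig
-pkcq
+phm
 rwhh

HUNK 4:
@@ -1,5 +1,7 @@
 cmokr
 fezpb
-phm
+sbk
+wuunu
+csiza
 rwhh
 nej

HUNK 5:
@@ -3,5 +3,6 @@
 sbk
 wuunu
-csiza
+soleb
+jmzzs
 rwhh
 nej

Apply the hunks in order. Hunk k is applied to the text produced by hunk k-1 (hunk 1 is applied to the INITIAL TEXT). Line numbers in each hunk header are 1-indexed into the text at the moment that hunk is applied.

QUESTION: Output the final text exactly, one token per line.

Hunk 1: at line 3 remove [gsp,zoy,agd] add [cqqx,zezig,pkcq] -> 8 lines: cmokr yqig tgf cqqx zezig pkcq rwhh nej
Hunk 2: at line 1 remove [yqig,tgf,cqqx] add [fezpb] -> 6 lines: cmokr fezpb zezig pkcq rwhh nej
Hunk 3: at line 2 remove [zezig,pkcq] add [phm] -> 5 lines: cmokr fezpb phm rwhh nej
Hunk 4: at line 1 remove [phm] add [sbk,wuunu,csiza] -> 7 lines: cmokr fezpb sbk wuunu csiza rwhh nej
Hunk 5: at line 3 remove [csiza] add [soleb,jmzzs] -> 8 lines: cmokr fezpb sbk wuunu soleb jmzzs rwhh nej

Answer: cmokr
fezpb
sbk
wuunu
soleb
jmzzs
rwhh
nej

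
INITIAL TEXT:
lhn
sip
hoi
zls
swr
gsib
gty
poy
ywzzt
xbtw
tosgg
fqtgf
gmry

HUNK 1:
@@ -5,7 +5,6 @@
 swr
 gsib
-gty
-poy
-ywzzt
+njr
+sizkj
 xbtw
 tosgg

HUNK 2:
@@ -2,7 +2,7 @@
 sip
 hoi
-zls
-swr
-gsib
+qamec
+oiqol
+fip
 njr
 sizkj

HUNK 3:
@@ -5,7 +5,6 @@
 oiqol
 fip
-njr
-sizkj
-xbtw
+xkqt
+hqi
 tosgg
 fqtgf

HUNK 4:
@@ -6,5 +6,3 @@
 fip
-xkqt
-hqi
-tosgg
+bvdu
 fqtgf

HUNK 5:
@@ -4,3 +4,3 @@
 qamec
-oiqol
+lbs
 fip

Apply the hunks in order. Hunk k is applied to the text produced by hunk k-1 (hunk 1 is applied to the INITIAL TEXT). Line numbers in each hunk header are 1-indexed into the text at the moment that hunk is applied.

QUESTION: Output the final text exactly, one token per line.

Answer: lhn
sip
hoi
qamec
lbs
fip
bvdu
fqtgf
gmry

Derivation:
Hunk 1: at line 5 remove [gty,poy,ywzzt] add [njr,sizkj] -> 12 lines: lhn sip hoi zls swr gsib njr sizkj xbtw tosgg fqtgf gmry
Hunk 2: at line 2 remove [zls,swr,gsib] add [qamec,oiqol,fip] -> 12 lines: lhn sip hoi qamec oiqol fip njr sizkj xbtw tosgg fqtgf gmry
Hunk 3: at line 5 remove [njr,sizkj,xbtw] add [xkqt,hqi] -> 11 lines: lhn sip hoi qamec oiqol fip xkqt hqi tosgg fqtgf gmry
Hunk 4: at line 6 remove [xkqt,hqi,tosgg] add [bvdu] -> 9 lines: lhn sip hoi qamec oiqol fip bvdu fqtgf gmry
Hunk 5: at line 4 remove [oiqol] add [lbs] -> 9 lines: lhn sip hoi qamec lbs fip bvdu fqtgf gmry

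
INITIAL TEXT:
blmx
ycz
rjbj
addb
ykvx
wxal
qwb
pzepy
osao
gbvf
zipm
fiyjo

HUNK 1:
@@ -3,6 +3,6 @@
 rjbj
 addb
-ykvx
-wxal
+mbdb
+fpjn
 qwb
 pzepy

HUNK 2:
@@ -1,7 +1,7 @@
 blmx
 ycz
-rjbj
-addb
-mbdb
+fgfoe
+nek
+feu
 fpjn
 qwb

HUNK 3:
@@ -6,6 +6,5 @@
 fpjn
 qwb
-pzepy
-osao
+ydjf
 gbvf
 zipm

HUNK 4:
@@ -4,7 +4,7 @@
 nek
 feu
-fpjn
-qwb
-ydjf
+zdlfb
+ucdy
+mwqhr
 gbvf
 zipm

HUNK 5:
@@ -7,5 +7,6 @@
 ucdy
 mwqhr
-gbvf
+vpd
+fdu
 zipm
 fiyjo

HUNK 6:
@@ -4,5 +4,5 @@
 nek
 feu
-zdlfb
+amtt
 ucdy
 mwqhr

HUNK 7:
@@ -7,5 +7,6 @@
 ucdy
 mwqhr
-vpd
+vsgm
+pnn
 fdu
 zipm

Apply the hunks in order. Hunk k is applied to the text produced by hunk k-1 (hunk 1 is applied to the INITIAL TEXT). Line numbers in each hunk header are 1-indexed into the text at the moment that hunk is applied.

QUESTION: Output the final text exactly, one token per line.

Answer: blmx
ycz
fgfoe
nek
feu
amtt
ucdy
mwqhr
vsgm
pnn
fdu
zipm
fiyjo

Derivation:
Hunk 1: at line 3 remove [ykvx,wxal] add [mbdb,fpjn] -> 12 lines: blmx ycz rjbj addb mbdb fpjn qwb pzepy osao gbvf zipm fiyjo
Hunk 2: at line 1 remove [rjbj,addb,mbdb] add [fgfoe,nek,feu] -> 12 lines: blmx ycz fgfoe nek feu fpjn qwb pzepy osao gbvf zipm fiyjo
Hunk 3: at line 6 remove [pzepy,osao] add [ydjf] -> 11 lines: blmx ycz fgfoe nek feu fpjn qwb ydjf gbvf zipm fiyjo
Hunk 4: at line 4 remove [fpjn,qwb,ydjf] add [zdlfb,ucdy,mwqhr] -> 11 lines: blmx ycz fgfoe nek feu zdlfb ucdy mwqhr gbvf zipm fiyjo
Hunk 5: at line 7 remove [gbvf] add [vpd,fdu] -> 12 lines: blmx ycz fgfoe nek feu zdlfb ucdy mwqhr vpd fdu zipm fiyjo
Hunk 6: at line 4 remove [zdlfb] add [amtt] -> 12 lines: blmx ycz fgfoe nek feu amtt ucdy mwqhr vpd fdu zipm fiyjo
Hunk 7: at line 7 remove [vpd] add [vsgm,pnn] -> 13 lines: blmx ycz fgfoe nek feu amtt ucdy mwqhr vsgm pnn fdu zipm fiyjo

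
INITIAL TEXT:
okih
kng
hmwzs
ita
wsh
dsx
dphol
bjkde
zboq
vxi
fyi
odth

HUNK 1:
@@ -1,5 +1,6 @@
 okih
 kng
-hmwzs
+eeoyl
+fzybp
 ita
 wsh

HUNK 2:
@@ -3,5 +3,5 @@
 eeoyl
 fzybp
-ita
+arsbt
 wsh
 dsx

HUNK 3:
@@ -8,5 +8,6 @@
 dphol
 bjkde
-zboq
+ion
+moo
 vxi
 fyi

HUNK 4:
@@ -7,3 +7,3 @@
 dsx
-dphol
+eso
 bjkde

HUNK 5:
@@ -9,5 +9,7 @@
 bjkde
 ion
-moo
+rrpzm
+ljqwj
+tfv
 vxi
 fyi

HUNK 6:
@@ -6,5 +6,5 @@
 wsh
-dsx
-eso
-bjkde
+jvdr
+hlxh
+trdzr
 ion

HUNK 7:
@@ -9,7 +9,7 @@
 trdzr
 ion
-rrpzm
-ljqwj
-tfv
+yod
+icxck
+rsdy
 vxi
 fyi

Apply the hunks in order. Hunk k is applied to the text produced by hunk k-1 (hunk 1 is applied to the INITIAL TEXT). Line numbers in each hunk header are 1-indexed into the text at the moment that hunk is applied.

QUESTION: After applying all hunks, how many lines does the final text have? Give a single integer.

Hunk 1: at line 1 remove [hmwzs] add [eeoyl,fzybp] -> 13 lines: okih kng eeoyl fzybp ita wsh dsx dphol bjkde zboq vxi fyi odth
Hunk 2: at line 3 remove [ita] add [arsbt] -> 13 lines: okih kng eeoyl fzybp arsbt wsh dsx dphol bjkde zboq vxi fyi odth
Hunk 3: at line 8 remove [zboq] add [ion,moo] -> 14 lines: okih kng eeoyl fzybp arsbt wsh dsx dphol bjkde ion moo vxi fyi odth
Hunk 4: at line 7 remove [dphol] add [eso] -> 14 lines: okih kng eeoyl fzybp arsbt wsh dsx eso bjkde ion moo vxi fyi odth
Hunk 5: at line 9 remove [moo] add [rrpzm,ljqwj,tfv] -> 16 lines: okih kng eeoyl fzybp arsbt wsh dsx eso bjkde ion rrpzm ljqwj tfv vxi fyi odth
Hunk 6: at line 6 remove [dsx,eso,bjkde] add [jvdr,hlxh,trdzr] -> 16 lines: okih kng eeoyl fzybp arsbt wsh jvdr hlxh trdzr ion rrpzm ljqwj tfv vxi fyi odth
Hunk 7: at line 9 remove [rrpzm,ljqwj,tfv] add [yod,icxck,rsdy] -> 16 lines: okih kng eeoyl fzybp arsbt wsh jvdr hlxh trdzr ion yod icxck rsdy vxi fyi odth
Final line count: 16

Answer: 16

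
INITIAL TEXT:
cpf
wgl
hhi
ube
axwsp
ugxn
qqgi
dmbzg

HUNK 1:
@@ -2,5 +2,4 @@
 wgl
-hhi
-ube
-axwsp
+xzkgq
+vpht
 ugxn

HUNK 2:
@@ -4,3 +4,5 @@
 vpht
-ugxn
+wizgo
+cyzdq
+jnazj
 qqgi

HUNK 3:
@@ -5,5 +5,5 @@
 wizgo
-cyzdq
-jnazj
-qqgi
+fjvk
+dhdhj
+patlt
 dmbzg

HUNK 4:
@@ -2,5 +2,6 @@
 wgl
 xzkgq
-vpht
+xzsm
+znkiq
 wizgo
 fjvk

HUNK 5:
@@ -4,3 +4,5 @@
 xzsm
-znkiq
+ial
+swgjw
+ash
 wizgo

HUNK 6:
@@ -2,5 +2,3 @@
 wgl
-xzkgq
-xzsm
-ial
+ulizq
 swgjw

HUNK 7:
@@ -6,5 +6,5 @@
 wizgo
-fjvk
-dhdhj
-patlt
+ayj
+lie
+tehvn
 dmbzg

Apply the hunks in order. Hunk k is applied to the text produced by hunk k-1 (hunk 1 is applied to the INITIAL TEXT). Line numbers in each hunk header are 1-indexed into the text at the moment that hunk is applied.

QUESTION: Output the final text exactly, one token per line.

Answer: cpf
wgl
ulizq
swgjw
ash
wizgo
ayj
lie
tehvn
dmbzg

Derivation:
Hunk 1: at line 2 remove [hhi,ube,axwsp] add [xzkgq,vpht] -> 7 lines: cpf wgl xzkgq vpht ugxn qqgi dmbzg
Hunk 2: at line 4 remove [ugxn] add [wizgo,cyzdq,jnazj] -> 9 lines: cpf wgl xzkgq vpht wizgo cyzdq jnazj qqgi dmbzg
Hunk 3: at line 5 remove [cyzdq,jnazj,qqgi] add [fjvk,dhdhj,patlt] -> 9 lines: cpf wgl xzkgq vpht wizgo fjvk dhdhj patlt dmbzg
Hunk 4: at line 2 remove [vpht] add [xzsm,znkiq] -> 10 lines: cpf wgl xzkgq xzsm znkiq wizgo fjvk dhdhj patlt dmbzg
Hunk 5: at line 4 remove [znkiq] add [ial,swgjw,ash] -> 12 lines: cpf wgl xzkgq xzsm ial swgjw ash wizgo fjvk dhdhj patlt dmbzg
Hunk 6: at line 2 remove [xzkgq,xzsm,ial] add [ulizq] -> 10 lines: cpf wgl ulizq swgjw ash wizgo fjvk dhdhj patlt dmbzg
Hunk 7: at line 6 remove [fjvk,dhdhj,patlt] add [ayj,lie,tehvn] -> 10 lines: cpf wgl ulizq swgjw ash wizgo ayj lie tehvn dmbzg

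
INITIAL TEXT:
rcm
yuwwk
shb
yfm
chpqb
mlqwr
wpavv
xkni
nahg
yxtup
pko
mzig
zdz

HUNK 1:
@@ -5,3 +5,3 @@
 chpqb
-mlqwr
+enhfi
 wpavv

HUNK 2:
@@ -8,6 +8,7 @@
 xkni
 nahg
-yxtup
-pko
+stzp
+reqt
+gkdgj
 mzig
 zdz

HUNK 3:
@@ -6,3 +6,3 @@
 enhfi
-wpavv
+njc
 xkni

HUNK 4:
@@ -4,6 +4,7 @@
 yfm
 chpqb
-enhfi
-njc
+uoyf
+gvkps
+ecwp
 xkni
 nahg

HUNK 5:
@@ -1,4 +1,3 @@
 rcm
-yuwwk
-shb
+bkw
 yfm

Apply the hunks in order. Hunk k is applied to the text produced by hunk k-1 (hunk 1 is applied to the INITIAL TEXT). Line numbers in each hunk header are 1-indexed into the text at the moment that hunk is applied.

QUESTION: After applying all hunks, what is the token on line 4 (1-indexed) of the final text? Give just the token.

Answer: chpqb

Derivation:
Hunk 1: at line 5 remove [mlqwr] add [enhfi] -> 13 lines: rcm yuwwk shb yfm chpqb enhfi wpavv xkni nahg yxtup pko mzig zdz
Hunk 2: at line 8 remove [yxtup,pko] add [stzp,reqt,gkdgj] -> 14 lines: rcm yuwwk shb yfm chpqb enhfi wpavv xkni nahg stzp reqt gkdgj mzig zdz
Hunk 3: at line 6 remove [wpavv] add [njc] -> 14 lines: rcm yuwwk shb yfm chpqb enhfi njc xkni nahg stzp reqt gkdgj mzig zdz
Hunk 4: at line 4 remove [enhfi,njc] add [uoyf,gvkps,ecwp] -> 15 lines: rcm yuwwk shb yfm chpqb uoyf gvkps ecwp xkni nahg stzp reqt gkdgj mzig zdz
Hunk 5: at line 1 remove [yuwwk,shb] add [bkw] -> 14 lines: rcm bkw yfm chpqb uoyf gvkps ecwp xkni nahg stzp reqt gkdgj mzig zdz
Final line 4: chpqb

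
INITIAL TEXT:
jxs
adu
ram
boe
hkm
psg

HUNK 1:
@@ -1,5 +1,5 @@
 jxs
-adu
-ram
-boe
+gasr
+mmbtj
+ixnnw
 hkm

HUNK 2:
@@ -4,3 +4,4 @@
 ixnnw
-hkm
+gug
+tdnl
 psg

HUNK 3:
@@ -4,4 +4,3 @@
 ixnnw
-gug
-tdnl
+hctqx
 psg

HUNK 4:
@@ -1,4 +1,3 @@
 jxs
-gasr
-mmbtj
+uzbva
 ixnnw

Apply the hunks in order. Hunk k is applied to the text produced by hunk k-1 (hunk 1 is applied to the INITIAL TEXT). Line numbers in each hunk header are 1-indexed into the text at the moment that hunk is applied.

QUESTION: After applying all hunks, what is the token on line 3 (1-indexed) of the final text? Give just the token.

Answer: ixnnw

Derivation:
Hunk 1: at line 1 remove [adu,ram,boe] add [gasr,mmbtj,ixnnw] -> 6 lines: jxs gasr mmbtj ixnnw hkm psg
Hunk 2: at line 4 remove [hkm] add [gug,tdnl] -> 7 lines: jxs gasr mmbtj ixnnw gug tdnl psg
Hunk 3: at line 4 remove [gug,tdnl] add [hctqx] -> 6 lines: jxs gasr mmbtj ixnnw hctqx psg
Hunk 4: at line 1 remove [gasr,mmbtj] add [uzbva] -> 5 lines: jxs uzbva ixnnw hctqx psg
Final line 3: ixnnw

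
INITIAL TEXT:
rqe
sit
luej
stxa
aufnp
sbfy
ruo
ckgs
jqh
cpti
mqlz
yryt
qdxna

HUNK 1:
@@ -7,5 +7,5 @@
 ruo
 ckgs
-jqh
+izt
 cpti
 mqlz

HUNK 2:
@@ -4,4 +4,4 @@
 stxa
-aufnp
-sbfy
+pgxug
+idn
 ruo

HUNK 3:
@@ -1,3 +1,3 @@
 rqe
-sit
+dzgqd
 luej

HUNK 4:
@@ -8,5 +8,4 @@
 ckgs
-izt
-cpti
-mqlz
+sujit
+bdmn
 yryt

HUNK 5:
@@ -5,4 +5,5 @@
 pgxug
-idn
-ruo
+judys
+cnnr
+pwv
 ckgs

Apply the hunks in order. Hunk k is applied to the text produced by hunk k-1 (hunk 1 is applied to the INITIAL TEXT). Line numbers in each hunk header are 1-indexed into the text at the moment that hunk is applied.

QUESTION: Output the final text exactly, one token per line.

Hunk 1: at line 7 remove [jqh] add [izt] -> 13 lines: rqe sit luej stxa aufnp sbfy ruo ckgs izt cpti mqlz yryt qdxna
Hunk 2: at line 4 remove [aufnp,sbfy] add [pgxug,idn] -> 13 lines: rqe sit luej stxa pgxug idn ruo ckgs izt cpti mqlz yryt qdxna
Hunk 3: at line 1 remove [sit] add [dzgqd] -> 13 lines: rqe dzgqd luej stxa pgxug idn ruo ckgs izt cpti mqlz yryt qdxna
Hunk 4: at line 8 remove [izt,cpti,mqlz] add [sujit,bdmn] -> 12 lines: rqe dzgqd luej stxa pgxug idn ruo ckgs sujit bdmn yryt qdxna
Hunk 5: at line 5 remove [idn,ruo] add [judys,cnnr,pwv] -> 13 lines: rqe dzgqd luej stxa pgxug judys cnnr pwv ckgs sujit bdmn yryt qdxna

Answer: rqe
dzgqd
luej
stxa
pgxug
judys
cnnr
pwv
ckgs
sujit
bdmn
yryt
qdxna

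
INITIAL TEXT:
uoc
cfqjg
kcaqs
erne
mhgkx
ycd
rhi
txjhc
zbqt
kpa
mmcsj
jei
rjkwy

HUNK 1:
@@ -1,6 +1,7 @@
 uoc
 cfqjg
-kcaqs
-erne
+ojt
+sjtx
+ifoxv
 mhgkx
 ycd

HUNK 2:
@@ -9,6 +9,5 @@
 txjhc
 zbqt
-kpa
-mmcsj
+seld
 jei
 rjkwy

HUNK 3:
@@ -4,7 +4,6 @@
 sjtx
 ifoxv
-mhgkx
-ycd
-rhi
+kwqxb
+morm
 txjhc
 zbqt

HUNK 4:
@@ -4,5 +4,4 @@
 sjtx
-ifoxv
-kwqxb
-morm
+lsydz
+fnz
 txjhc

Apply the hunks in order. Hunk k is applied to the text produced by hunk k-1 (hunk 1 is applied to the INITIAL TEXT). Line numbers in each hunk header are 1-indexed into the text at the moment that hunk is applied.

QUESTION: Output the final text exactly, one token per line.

Hunk 1: at line 1 remove [kcaqs,erne] add [ojt,sjtx,ifoxv] -> 14 lines: uoc cfqjg ojt sjtx ifoxv mhgkx ycd rhi txjhc zbqt kpa mmcsj jei rjkwy
Hunk 2: at line 9 remove [kpa,mmcsj] add [seld] -> 13 lines: uoc cfqjg ojt sjtx ifoxv mhgkx ycd rhi txjhc zbqt seld jei rjkwy
Hunk 3: at line 4 remove [mhgkx,ycd,rhi] add [kwqxb,morm] -> 12 lines: uoc cfqjg ojt sjtx ifoxv kwqxb morm txjhc zbqt seld jei rjkwy
Hunk 4: at line 4 remove [ifoxv,kwqxb,morm] add [lsydz,fnz] -> 11 lines: uoc cfqjg ojt sjtx lsydz fnz txjhc zbqt seld jei rjkwy

Answer: uoc
cfqjg
ojt
sjtx
lsydz
fnz
txjhc
zbqt
seld
jei
rjkwy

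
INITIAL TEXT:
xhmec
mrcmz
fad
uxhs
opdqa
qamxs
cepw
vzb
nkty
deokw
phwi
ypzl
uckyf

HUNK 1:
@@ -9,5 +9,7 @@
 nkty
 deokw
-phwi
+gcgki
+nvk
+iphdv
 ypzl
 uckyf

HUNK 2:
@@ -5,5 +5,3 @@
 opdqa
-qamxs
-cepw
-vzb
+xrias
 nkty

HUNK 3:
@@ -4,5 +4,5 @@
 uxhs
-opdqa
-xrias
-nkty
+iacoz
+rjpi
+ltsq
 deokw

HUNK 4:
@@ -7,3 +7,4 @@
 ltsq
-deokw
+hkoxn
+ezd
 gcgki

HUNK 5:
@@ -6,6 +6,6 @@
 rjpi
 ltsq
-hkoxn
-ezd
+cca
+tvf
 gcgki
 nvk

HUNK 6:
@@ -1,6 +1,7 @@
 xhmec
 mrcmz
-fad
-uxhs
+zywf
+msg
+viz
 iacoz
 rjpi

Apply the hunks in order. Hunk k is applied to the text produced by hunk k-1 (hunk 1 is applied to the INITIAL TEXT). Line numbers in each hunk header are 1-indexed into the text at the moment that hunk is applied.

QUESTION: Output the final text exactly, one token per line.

Hunk 1: at line 9 remove [phwi] add [gcgki,nvk,iphdv] -> 15 lines: xhmec mrcmz fad uxhs opdqa qamxs cepw vzb nkty deokw gcgki nvk iphdv ypzl uckyf
Hunk 2: at line 5 remove [qamxs,cepw,vzb] add [xrias] -> 13 lines: xhmec mrcmz fad uxhs opdqa xrias nkty deokw gcgki nvk iphdv ypzl uckyf
Hunk 3: at line 4 remove [opdqa,xrias,nkty] add [iacoz,rjpi,ltsq] -> 13 lines: xhmec mrcmz fad uxhs iacoz rjpi ltsq deokw gcgki nvk iphdv ypzl uckyf
Hunk 4: at line 7 remove [deokw] add [hkoxn,ezd] -> 14 lines: xhmec mrcmz fad uxhs iacoz rjpi ltsq hkoxn ezd gcgki nvk iphdv ypzl uckyf
Hunk 5: at line 6 remove [hkoxn,ezd] add [cca,tvf] -> 14 lines: xhmec mrcmz fad uxhs iacoz rjpi ltsq cca tvf gcgki nvk iphdv ypzl uckyf
Hunk 6: at line 1 remove [fad,uxhs] add [zywf,msg,viz] -> 15 lines: xhmec mrcmz zywf msg viz iacoz rjpi ltsq cca tvf gcgki nvk iphdv ypzl uckyf

Answer: xhmec
mrcmz
zywf
msg
viz
iacoz
rjpi
ltsq
cca
tvf
gcgki
nvk
iphdv
ypzl
uckyf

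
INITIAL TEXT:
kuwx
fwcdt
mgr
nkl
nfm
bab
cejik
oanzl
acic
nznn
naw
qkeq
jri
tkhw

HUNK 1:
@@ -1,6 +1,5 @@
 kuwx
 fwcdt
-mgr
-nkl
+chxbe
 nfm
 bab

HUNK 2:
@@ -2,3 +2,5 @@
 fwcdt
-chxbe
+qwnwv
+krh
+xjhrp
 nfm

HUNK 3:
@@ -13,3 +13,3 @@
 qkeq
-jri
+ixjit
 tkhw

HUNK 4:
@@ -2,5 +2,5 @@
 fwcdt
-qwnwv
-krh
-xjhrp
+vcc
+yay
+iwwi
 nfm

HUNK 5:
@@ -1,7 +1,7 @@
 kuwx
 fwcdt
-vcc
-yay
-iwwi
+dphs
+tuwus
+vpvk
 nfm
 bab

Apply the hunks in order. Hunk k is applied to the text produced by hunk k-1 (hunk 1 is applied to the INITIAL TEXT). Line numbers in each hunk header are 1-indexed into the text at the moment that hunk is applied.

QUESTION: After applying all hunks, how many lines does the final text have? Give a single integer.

Answer: 15

Derivation:
Hunk 1: at line 1 remove [mgr,nkl] add [chxbe] -> 13 lines: kuwx fwcdt chxbe nfm bab cejik oanzl acic nznn naw qkeq jri tkhw
Hunk 2: at line 2 remove [chxbe] add [qwnwv,krh,xjhrp] -> 15 lines: kuwx fwcdt qwnwv krh xjhrp nfm bab cejik oanzl acic nznn naw qkeq jri tkhw
Hunk 3: at line 13 remove [jri] add [ixjit] -> 15 lines: kuwx fwcdt qwnwv krh xjhrp nfm bab cejik oanzl acic nznn naw qkeq ixjit tkhw
Hunk 4: at line 2 remove [qwnwv,krh,xjhrp] add [vcc,yay,iwwi] -> 15 lines: kuwx fwcdt vcc yay iwwi nfm bab cejik oanzl acic nznn naw qkeq ixjit tkhw
Hunk 5: at line 1 remove [vcc,yay,iwwi] add [dphs,tuwus,vpvk] -> 15 lines: kuwx fwcdt dphs tuwus vpvk nfm bab cejik oanzl acic nznn naw qkeq ixjit tkhw
Final line count: 15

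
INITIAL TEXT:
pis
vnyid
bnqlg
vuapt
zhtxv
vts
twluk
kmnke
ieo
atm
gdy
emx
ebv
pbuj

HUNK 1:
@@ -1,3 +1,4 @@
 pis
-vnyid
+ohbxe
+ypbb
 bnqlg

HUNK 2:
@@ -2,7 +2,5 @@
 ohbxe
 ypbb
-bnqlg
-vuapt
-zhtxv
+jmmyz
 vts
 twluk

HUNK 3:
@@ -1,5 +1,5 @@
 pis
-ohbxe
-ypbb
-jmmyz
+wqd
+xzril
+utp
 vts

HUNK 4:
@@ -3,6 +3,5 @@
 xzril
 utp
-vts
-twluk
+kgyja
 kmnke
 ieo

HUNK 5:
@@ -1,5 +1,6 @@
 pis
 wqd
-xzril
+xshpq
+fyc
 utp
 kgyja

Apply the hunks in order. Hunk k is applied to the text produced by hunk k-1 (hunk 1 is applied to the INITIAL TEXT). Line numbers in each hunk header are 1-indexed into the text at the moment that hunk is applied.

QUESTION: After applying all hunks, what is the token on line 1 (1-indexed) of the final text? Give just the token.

Hunk 1: at line 1 remove [vnyid] add [ohbxe,ypbb] -> 15 lines: pis ohbxe ypbb bnqlg vuapt zhtxv vts twluk kmnke ieo atm gdy emx ebv pbuj
Hunk 2: at line 2 remove [bnqlg,vuapt,zhtxv] add [jmmyz] -> 13 lines: pis ohbxe ypbb jmmyz vts twluk kmnke ieo atm gdy emx ebv pbuj
Hunk 3: at line 1 remove [ohbxe,ypbb,jmmyz] add [wqd,xzril,utp] -> 13 lines: pis wqd xzril utp vts twluk kmnke ieo atm gdy emx ebv pbuj
Hunk 4: at line 3 remove [vts,twluk] add [kgyja] -> 12 lines: pis wqd xzril utp kgyja kmnke ieo atm gdy emx ebv pbuj
Hunk 5: at line 1 remove [xzril] add [xshpq,fyc] -> 13 lines: pis wqd xshpq fyc utp kgyja kmnke ieo atm gdy emx ebv pbuj
Final line 1: pis

Answer: pis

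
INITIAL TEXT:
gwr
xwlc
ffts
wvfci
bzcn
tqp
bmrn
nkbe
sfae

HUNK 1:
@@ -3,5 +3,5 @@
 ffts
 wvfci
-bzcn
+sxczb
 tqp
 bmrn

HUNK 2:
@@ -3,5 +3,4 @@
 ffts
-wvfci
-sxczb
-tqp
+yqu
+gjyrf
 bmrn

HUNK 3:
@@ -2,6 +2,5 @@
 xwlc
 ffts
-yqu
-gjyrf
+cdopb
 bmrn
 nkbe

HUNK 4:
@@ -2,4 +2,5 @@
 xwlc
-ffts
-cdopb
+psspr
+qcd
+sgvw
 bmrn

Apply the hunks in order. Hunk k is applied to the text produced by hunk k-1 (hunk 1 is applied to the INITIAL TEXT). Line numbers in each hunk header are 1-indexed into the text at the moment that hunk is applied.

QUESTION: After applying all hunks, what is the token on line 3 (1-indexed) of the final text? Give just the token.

Answer: psspr

Derivation:
Hunk 1: at line 3 remove [bzcn] add [sxczb] -> 9 lines: gwr xwlc ffts wvfci sxczb tqp bmrn nkbe sfae
Hunk 2: at line 3 remove [wvfci,sxczb,tqp] add [yqu,gjyrf] -> 8 lines: gwr xwlc ffts yqu gjyrf bmrn nkbe sfae
Hunk 3: at line 2 remove [yqu,gjyrf] add [cdopb] -> 7 lines: gwr xwlc ffts cdopb bmrn nkbe sfae
Hunk 4: at line 2 remove [ffts,cdopb] add [psspr,qcd,sgvw] -> 8 lines: gwr xwlc psspr qcd sgvw bmrn nkbe sfae
Final line 3: psspr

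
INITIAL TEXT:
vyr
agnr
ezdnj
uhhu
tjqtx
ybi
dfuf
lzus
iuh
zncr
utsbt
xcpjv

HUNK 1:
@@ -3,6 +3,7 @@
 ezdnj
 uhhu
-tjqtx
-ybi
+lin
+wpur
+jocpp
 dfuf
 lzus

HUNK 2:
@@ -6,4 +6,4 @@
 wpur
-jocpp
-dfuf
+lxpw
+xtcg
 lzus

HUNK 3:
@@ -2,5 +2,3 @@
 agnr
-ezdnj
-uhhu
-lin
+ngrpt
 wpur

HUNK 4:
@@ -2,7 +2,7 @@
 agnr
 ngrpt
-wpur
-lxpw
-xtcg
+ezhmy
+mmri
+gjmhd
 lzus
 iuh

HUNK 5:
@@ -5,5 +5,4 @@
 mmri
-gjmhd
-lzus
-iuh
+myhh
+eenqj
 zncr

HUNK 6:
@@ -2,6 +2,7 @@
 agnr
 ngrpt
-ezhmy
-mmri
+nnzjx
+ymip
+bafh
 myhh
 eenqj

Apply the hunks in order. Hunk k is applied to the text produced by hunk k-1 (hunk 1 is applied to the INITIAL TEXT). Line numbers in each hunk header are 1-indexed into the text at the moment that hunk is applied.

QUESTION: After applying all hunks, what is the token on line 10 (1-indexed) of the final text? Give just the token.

Hunk 1: at line 3 remove [tjqtx,ybi] add [lin,wpur,jocpp] -> 13 lines: vyr agnr ezdnj uhhu lin wpur jocpp dfuf lzus iuh zncr utsbt xcpjv
Hunk 2: at line 6 remove [jocpp,dfuf] add [lxpw,xtcg] -> 13 lines: vyr agnr ezdnj uhhu lin wpur lxpw xtcg lzus iuh zncr utsbt xcpjv
Hunk 3: at line 2 remove [ezdnj,uhhu,lin] add [ngrpt] -> 11 lines: vyr agnr ngrpt wpur lxpw xtcg lzus iuh zncr utsbt xcpjv
Hunk 4: at line 2 remove [wpur,lxpw,xtcg] add [ezhmy,mmri,gjmhd] -> 11 lines: vyr agnr ngrpt ezhmy mmri gjmhd lzus iuh zncr utsbt xcpjv
Hunk 5: at line 5 remove [gjmhd,lzus,iuh] add [myhh,eenqj] -> 10 lines: vyr agnr ngrpt ezhmy mmri myhh eenqj zncr utsbt xcpjv
Hunk 6: at line 2 remove [ezhmy,mmri] add [nnzjx,ymip,bafh] -> 11 lines: vyr agnr ngrpt nnzjx ymip bafh myhh eenqj zncr utsbt xcpjv
Final line 10: utsbt

Answer: utsbt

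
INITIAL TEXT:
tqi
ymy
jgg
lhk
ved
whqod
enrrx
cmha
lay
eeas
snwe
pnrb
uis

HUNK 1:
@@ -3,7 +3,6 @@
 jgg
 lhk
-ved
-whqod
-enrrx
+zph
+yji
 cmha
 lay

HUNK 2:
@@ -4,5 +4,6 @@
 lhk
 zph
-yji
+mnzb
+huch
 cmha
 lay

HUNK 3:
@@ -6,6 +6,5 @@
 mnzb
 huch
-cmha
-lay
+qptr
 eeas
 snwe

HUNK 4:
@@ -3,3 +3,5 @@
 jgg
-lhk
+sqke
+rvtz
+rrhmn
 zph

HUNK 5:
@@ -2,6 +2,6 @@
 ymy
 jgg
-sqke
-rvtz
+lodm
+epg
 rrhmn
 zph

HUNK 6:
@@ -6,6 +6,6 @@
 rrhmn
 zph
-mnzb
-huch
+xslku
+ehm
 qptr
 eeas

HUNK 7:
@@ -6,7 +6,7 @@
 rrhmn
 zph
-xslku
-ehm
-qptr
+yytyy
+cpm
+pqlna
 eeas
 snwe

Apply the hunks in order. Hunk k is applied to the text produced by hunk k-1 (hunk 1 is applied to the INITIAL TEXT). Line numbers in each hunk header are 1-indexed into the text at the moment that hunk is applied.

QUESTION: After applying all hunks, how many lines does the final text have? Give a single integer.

Answer: 14

Derivation:
Hunk 1: at line 3 remove [ved,whqod,enrrx] add [zph,yji] -> 12 lines: tqi ymy jgg lhk zph yji cmha lay eeas snwe pnrb uis
Hunk 2: at line 4 remove [yji] add [mnzb,huch] -> 13 lines: tqi ymy jgg lhk zph mnzb huch cmha lay eeas snwe pnrb uis
Hunk 3: at line 6 remove [cmha,lay] add [qptr] -> 12 lines: tqi ymy jgg lhk zph mnzb huch qptr eeas snwe pnrb uis
Hunk 4: at line 3 remove [lhk] add [sqke,rvtz,rrhmn] -> 14 lines: tqi ymy jgg sqke rvtz rrhmn zph mnzb huch qptr eeas snwe pnrb uis
Hunk 5: at line 2 remove [sqke,rvtz] add [lodm,epg] -> 14 lines: tqi ymy jgg lodm epg rrhmn zph mnzb huch qptr eeas snwe pnrb uis
Hunk 6: at line 6 remove [mnzb,huch] add [xslku,ehm] -> 14 lines: tqi ymy jgg lodm epg rrhmn zph xslku ehm qptr eeas snwe pnrb uis
Hunk 7: at line 6 remove [xslku,ehm,qptr] add [yytyy,cpm,pqlna] -> 14 lines: tqi ymy jgg lodm epg rrhmn zph yytyy cpm pqlna eeas snwe pnrb uis
Final line count: 14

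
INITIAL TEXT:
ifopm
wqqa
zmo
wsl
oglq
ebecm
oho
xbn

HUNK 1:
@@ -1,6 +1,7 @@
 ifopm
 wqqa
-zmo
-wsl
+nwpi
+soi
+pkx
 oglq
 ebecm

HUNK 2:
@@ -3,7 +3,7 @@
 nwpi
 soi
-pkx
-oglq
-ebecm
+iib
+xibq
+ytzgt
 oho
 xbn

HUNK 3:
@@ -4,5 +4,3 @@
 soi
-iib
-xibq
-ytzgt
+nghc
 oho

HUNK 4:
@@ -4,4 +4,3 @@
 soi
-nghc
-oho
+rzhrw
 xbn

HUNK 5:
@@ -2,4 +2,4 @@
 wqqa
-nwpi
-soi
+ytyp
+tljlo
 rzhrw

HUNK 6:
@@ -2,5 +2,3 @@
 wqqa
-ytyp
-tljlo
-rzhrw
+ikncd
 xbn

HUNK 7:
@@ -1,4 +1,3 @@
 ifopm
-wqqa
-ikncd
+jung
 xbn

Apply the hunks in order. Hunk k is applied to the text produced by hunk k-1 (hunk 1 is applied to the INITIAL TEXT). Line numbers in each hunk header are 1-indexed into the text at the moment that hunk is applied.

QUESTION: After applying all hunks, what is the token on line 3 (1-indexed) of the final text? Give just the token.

Hunk 1: at line 1 remove [zmo,wsl] add [nwpi,soi,pkx] -> 9 lines: ifopm wqqa nwpi soi pkx oglq ebecm oho xbn
Hunk 2: at line 3 remove [pkx,oglq,ebecm] add [iib,xibq,ytzgt] -> 9 lines: ifopm wqqa nwpi soi iib xibq ytzgt oho xbn
Hunk 3: at line 4 remove [iib,xibq,ytzgt] add [nghc] -> 7 lines: ifopm wqqa nwpi soi nghc oho xbn
Hunk 4: at line 4 remove [nghc,oho] add [rzhrw] -> 6 lines: ifopm wqqa nwpi soi rzhrw xbn
Hunk 5: at line 2 remove [nwpi,soi] add [ytyp,tljlo] -> 6 lines: ifopm wqqa ytyp tljlo rzhrw xbn
Hunk 6: at line 2 remove [ytyp,tljlo,rzhrw] add [ikncd] -> 4 lines: ifopm wqqa ikncd xbn
Hunk 7: at line 1 remove [wqqa,ikncd] add [jung] -> 3 lines: ifopm jung xbn
Final line 3: xbn

Answer: xbn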